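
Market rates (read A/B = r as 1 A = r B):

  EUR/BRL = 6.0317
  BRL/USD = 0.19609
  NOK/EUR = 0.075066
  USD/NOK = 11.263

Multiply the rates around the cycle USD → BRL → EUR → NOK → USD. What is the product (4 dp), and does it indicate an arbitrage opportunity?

1.0000 (no arbitrage)

Around USD → BRL → EUR → NOK → USD: 1 ÷ 0.19609 ÷ 6.0317 ÷ 0.075066 ÷ 11.263 = 1.000017
Product ≈ 1 (deviation 0.002%, within rounding noise).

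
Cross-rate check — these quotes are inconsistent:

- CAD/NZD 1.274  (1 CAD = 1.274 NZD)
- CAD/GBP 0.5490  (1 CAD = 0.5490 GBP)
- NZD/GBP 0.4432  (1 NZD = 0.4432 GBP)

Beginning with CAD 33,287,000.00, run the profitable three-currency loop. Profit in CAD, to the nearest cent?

Profitable loop is CAD → NZD → GBP → CAD:
CAD 33,287,000.00 × 1.274 = NZD 42,407,638.00
NZD 42,407,638.00 × 0.4432 = GBP 18,795,065.16
GBP 18,795,065.16 ÷ 0.5490 = CAD 34,235,091.37
Profit = CAD 34,235,091.37 − CAD 33,287,000.00

Profit: CAD 948,091.37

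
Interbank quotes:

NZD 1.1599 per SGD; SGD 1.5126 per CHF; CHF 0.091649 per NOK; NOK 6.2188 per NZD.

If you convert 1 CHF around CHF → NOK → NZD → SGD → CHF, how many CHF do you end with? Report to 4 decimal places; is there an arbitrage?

Around CHF → NOK → NZD → SGD → CHF: 1 ÷ 0.091649 ÷ 6.2188 ÷ 1.1599 ÷ 1.5126 = 1.000048
Product ≈ 1 (deviation 0.005%, within rounding noise).

1.0000 (no arbitrage)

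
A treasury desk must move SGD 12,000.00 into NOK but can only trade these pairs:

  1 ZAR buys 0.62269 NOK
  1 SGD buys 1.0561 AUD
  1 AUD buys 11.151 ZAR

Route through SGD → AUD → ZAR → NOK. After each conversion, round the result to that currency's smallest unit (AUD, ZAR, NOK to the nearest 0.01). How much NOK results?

NOK 87,997.83

SGD 12,000.00 × 1.0561 = AUD 12,673.20
AUD 12,673.20 × 11.151 = ZAR 141,318.85
ZAR 141,318.85 × 0.62269 = NOK 87,997.83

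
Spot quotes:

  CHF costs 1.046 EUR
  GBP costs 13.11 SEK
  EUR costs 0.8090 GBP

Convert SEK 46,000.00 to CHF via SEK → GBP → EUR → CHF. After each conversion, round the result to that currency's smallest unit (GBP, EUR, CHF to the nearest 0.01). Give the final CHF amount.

CHF 4,146.43

SEK 46,000.00 ÷ 13.11 = GBP 3,508.77
GBP 3,508.77 ÷ 0.8090 = EUR 4,337.17
EUR 4,337.17 ÷ 1.046 = CHF 4,146.43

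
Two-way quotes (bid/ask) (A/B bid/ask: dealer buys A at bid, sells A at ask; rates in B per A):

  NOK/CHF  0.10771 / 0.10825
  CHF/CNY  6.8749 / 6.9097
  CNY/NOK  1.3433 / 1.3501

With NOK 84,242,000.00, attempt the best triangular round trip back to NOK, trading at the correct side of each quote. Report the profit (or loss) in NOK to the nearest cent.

Net result: NOK -445,844.30 (no profitable arbitrage after spreads)

Best loop NOK → CHF → CNY → NOK:
NOK 84,242,000.00 × 0.10771 (sell NOK at bid) = CHF 9,073,705.82
CHF 9,073,705.82 × 6.8749 (sell CHF at bid) = CNY 62,380,820.14
CNY 62,380,820.14 × 1.3433 (sell CNY at bid) = NOK 83,796,155.70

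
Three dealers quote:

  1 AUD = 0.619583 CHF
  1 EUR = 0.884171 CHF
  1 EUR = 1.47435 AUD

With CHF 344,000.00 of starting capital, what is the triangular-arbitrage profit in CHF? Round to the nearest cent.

Profit: CHF 11,403.96

Profitable loop is CHF → EUR → AUD → CHF:
CHF 344,000.00 ÷ 0.884171 = EUR 389,065.01
EUR 389,065.01 × 1.47435 = AUD 573,618.00
AUD 573,618.00 × 0.619583 = CHF 355,403.96
Profit = CHF 355,403.96 − CHF 344,000.00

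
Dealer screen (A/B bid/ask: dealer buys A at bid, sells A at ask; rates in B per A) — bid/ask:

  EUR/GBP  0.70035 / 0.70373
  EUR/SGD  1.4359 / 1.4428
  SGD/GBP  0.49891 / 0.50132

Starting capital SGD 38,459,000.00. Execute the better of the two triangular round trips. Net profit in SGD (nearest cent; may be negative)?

Best loop SGD → GBP → EUR → SGD:
SGD 38,459,000.00 × 0.49891 (sell SGD at bid) = GBP 19,187,579.69
GBP 19,187,579.69 ÷ 0.70373 (buy EUR at ask) = EUR 27,265,541.74
EUR 27,265,541.74 × 1.4359 (sell EUR at bid) = SGD 39,150,591.39

Net profit: SGD 691,591.39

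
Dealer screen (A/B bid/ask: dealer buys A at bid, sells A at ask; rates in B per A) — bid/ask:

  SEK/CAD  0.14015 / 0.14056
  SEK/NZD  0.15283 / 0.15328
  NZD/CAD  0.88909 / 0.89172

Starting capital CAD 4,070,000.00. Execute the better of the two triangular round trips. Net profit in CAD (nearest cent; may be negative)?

Net profit: CAD 103,241.45

Best loop CAD → NZD → SEK → CAD:
CAD 4,070,000.00 ÷ 0.89172 (buy NZD at ask) = NZD 4,564,212.98
NZD 4,564,212.98 ÷ 0.15328 (buy SEK at ask) = SEK 29,776,963.61
SEK 29,776,963.61 × 0.14015 (sell SEK at bid) = CAD 4,173,241.45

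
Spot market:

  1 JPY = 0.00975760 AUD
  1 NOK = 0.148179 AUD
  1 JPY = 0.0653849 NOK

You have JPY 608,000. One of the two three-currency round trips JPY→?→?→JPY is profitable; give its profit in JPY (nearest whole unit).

Profitable loop is JPY → AUD → NOK → JPY:
JPY 608,000 × 0.00975760 = AUD 5,932.62
AUD 5,932.62 ÷ 0.148179 = NOK 40,036.85
NOK 40,036.85 ÷ 0.0653849 = JPY 612,326
Profit = JPY 612,326 − JPY 608,000

Profit: JPY 4,326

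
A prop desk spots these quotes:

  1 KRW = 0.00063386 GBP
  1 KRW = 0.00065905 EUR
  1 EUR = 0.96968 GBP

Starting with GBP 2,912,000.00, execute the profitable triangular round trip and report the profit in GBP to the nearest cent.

Profit: GBP 23,924.12

Profitable loop is GBP → KRW → EUR → GBP:
GBP 2,912,000.00 ÷ 0.00063386 = KRW 4,594,074,401
KRW 4,594,074,401 × 0.00065905 = EUR 3,027,724.73
EUR 3,027,724.73 × 0.96968 = GBP 2,935,924.12
Profit = GBP 2,935,924.12 − GBP 2,912,000.00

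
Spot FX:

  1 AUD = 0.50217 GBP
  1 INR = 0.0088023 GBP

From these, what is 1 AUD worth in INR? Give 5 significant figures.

1 AUD × 0.50217 = 0.50217 GBP
0.50217 GBP ÷ 0.0088023 = 57.0499 INR

AUD/INR = 57.050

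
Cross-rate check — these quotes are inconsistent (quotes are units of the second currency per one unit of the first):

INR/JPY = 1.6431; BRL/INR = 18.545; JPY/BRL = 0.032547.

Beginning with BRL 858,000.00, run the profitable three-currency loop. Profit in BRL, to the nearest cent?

Profit: BRL 7,138.20

Profitable loop is BRL → JPY → INR → BRL:
BRL 858,000.00 ÷ 0.032547 = JPY 26,361,877
JPY 26,361,877 ÷ 1.6431 = INR 16,043,987.99
INR 16,043,987.99 ÷ 18.545 = BRL 865,138.20
Profit = BRL 865,138.20 − BRL 858,000.00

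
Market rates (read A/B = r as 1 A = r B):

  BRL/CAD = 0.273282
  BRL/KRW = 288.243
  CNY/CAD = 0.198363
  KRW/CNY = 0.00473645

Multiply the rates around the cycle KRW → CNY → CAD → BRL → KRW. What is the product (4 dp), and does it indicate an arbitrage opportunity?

Around KRW → CNY → CAD → BRL → KRW: 1 × 0.00473645 × 0.198363 ÷ 0.273282 × 288.243 = 0.990972
Product < 1; profitable direction is KRW → BRL → CAD → CNY → KRW.

0.9910 (arbitrage exists)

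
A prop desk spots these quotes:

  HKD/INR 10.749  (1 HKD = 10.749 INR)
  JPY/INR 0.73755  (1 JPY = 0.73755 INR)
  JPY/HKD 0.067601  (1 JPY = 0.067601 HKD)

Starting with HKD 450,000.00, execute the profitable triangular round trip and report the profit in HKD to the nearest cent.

Profit: HKD 6,754.46

Profitable loop is HKD → JPY → INR → HKD:
HKD 450,000.00 ÷ 0.067601 = JPY 6,656,706
JPY 6,656,706 × 0.73755 = INR 4,909,653.70
INR 4,909,653.70 ÷ 10.749 = HKD 456,754.46
Profit = HKD 456,754.46 − HKD 450,000.00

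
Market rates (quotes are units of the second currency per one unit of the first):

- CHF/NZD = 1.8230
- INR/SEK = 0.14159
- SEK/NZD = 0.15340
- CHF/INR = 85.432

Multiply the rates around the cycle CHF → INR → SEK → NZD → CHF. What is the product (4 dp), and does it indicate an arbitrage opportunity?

1.0179 (arbitrage exists)

Around CHF → INR → SEK → NZD → CHF: 1 × 85.432 × 0.14159 × 0.15340 ÷ 1.8230 = 1.017869
Product > 1; profitable direction is CHF → INR → SEK → NZD → CHF.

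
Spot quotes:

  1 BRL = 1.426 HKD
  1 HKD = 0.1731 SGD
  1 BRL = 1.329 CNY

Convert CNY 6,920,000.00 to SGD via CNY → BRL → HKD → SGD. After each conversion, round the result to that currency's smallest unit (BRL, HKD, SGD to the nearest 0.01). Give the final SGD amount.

SGD 1,285,279.87

CNY 6,920,000.00 ÷ 1.329 = BRL 5,206,922.50
BRL 5,206,922.50 × 1.426 = HKD 7,425,071.48
HKD 7,425,071.48 × 0.1731 = SGD 1,285,279.87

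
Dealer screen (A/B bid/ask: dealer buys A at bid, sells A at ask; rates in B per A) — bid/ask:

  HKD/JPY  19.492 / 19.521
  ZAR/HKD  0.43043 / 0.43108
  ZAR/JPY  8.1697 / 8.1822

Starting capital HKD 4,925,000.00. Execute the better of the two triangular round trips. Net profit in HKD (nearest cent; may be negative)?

Best loop HKD → JPY → ZAR → HKD:
HKD 4,925,000.00 × 19.492 (sell HKD at bid) = JPY 95,998,100
JPY 95,998,100 ÷ 8.1822 (buy ZAR at ask) = ZAR 11,732,553.59
ZAR 11,732,553.59 × 0.43043 (sell ZAR at bid) = HKD 5,050,043.04

Net profit: HKD 125,043.04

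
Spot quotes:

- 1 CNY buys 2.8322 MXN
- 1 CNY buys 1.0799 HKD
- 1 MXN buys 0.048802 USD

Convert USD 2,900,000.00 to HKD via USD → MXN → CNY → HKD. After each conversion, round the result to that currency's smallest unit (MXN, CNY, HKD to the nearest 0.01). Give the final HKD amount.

HKD 22,657,917.96

USD 2,900,000.00 ÷ 0.048802 = MXN 59,423,794.11
MXN 59,423,794.11 ÷ 2.8322 = CNY 20,981,496.40
CNY 20,981,496.40 × 1.0799 = HKD 22,657,917.96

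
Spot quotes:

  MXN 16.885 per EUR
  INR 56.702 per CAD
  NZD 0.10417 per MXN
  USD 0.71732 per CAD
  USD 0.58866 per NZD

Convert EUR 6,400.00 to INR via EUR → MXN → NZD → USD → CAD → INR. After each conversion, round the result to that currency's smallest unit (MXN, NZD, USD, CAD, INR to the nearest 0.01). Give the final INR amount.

INR 523,809.67

EUR 6,400.00 × 16.885 = MXN 108,064.00
MXN 108,064.00 × 0.10417 = NZD 11,257.03
NZD 11,257.03 × 0.58866 = USD 6,626.56
USD 6,626.56 ÷ 0.71732 = CAD 9,237.94
CAD 9,237.94 × 56.702 = INR 523,809.67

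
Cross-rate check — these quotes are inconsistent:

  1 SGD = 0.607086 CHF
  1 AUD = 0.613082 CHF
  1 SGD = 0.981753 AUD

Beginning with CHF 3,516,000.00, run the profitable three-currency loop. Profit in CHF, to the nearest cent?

Profitable loop is CHF → AUD → SGD → CHF:
CHF 3,516,000.00 ÷ 0.613082 = AUD 5,734,958.78
AUD 5,734,958.78 ÷ 0.981753 = SGD 5,841,549.54
SGD 5,841,549.54 × 0.607086 = CHF 3,546,322.94
Profit = CHF 3,546,322.94 − CHF 3,516,000.00

Profit: CHF 30,322.94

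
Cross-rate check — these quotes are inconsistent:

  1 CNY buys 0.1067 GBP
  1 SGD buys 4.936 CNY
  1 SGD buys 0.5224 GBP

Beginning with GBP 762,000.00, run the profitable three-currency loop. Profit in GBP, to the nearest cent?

Profitable loop is GBP → SGD → CNY → GBP:
GBP 762,000.00 ÷ 0.5224 = SGD 1,458,652.37
SGD 1,458,652.37 × 4.936 = CNY 7,199,908.12
CNY 7,199,908.12 × 0.1067 = GBP 768,230.20
Profit = GBP 768,230.20 − GBP 762,000.00

Profit: GBP 6,230.20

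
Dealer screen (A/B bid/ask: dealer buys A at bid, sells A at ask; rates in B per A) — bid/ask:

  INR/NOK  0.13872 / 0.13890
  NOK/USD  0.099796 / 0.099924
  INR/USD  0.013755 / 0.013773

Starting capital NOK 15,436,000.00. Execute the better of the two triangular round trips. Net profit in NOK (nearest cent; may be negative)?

Best loop NOK → USD → INR → NOK:
NOK 15,436,000.00 × 0.099796 (sell NOK at bid) = USD 1,540,451.06
USD 1,540,451.06 ÷ 0.013773 (buy INR at ask) = INR 111,845,716.69
INR 111,845,716.69 × 0.13872 (sell INR at bid) = NOK 15,515,237.82

Net profit: NOK 79,237.82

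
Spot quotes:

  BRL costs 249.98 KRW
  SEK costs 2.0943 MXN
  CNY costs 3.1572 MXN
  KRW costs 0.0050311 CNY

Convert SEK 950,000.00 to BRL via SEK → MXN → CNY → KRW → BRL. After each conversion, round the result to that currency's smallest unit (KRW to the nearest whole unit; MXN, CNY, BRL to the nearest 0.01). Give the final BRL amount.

BRL 501,062.84

SEK 950,000.00 × 2.0943 = MXN 1,989,585.00
MXN 1,989,585.00 ÷ 3.1572 = CNY 630,173.89
CNY 630,173.89 ÷ 0.0050311 = KRW 125,255,688
KRW 125,255,688 ÷ 249.98 = BRL 501,062.84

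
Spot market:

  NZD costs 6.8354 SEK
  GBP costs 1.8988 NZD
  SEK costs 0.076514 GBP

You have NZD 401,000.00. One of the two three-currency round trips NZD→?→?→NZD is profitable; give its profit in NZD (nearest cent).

Profit: NZD 2,794.42

Profitable loop is NZD → GBP → SEK → NZD:
NZD 401,000.00 ÷ 1.8988 = GBP 211,186.01
GBP 211,186.01 ÷ 0.076514 = SEK 2,760,096.35
SEK 2,760,096.35 ÷ 6.8354 = NZD 403,794.42
Profit = NZD 403,794.42 − NZD 401,000.00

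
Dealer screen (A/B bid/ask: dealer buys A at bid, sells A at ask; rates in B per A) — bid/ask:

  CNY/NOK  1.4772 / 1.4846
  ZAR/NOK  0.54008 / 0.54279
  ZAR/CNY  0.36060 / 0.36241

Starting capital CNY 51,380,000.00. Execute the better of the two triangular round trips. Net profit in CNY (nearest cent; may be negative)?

Net profit: CNY 195,395.38

Best loop CNY → ZAR → NOK → CNY:
CNY 51,380,000.00 ÷ 0.36241 (buy ZAR at ask) = ZAR 141,773,129.88
ZAR 141,773,129.88 × 0.54008 (sell ZAR at bid) = NOK 76,568,831.99
NOK 76,568,831.99 ÷ 1.4846 (buy CNY at ask) = CNY 51,575,395.38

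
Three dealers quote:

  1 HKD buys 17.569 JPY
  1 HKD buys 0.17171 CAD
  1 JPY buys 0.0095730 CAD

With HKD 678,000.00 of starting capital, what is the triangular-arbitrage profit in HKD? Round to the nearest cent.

Profit: HKD 14,197.75

Profitable loop is HKD → CAD → JPY → HKD:
HKD 678,000.00 × 0.17171 = CAD 116,419.38
CAD 116,419.38 ÷ 0.0095730 = JPY 12,161,222
JPY 12,161,222 ÷ 17.569 = HKD 692,197.75
Profit = HKD 692,197.75 − HKD 678,000.00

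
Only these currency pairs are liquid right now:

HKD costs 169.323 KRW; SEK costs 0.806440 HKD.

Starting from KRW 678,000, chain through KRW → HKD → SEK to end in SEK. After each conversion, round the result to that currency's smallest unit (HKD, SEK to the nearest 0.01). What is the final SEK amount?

KRW 678,000 ÷ 169.323 = HKD 4,004.18
HKD 4,004.18 ÷ 0.806440 = SEK 4,965.25

SEK 4,965.25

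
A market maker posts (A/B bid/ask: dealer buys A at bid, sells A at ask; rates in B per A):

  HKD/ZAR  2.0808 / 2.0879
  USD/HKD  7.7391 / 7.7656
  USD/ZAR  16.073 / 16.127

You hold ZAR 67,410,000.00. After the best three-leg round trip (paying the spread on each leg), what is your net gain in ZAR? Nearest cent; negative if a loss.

Net result: ZAR -98,148.16 (no profitable arbitrage after spreads)

Best loop ZAR → USD → HKD → ZAR:
ZAR 67,410,000.00 ÷ 16.127 (buy USD at ask) = USD 4,179,946.67
USD 4,179,946.67 × 7.7391 (sell USD at bid) = HKD 32,349,025.30
HKD 32,349,025.30 × 2.0808 (sell HKD at bid) = ZAR 67,311,851.84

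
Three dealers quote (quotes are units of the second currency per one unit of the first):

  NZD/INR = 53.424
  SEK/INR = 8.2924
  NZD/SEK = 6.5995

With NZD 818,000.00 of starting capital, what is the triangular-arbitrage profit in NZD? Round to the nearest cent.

Profitable loop is NZD → SEK → INR → NZD:
NZD 818,000.00 × 6.5995 = SEK 5,398,391.00
SEK 5,398,391.00 × 8.2924 = INR 44,765,617.53
INR 44,765,617.53 ÷ 53.424 = NZD 837,930.85
Profit = NZD 837,930.85 − NZD 818,000.00

Profit: NZD 19,930.85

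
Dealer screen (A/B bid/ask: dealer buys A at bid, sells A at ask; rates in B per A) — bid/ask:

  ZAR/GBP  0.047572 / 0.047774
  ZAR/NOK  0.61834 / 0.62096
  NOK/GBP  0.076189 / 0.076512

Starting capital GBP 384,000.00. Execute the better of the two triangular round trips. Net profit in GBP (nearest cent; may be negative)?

Best loop GBP → NOK → ZAR → GBP:
GBP 384,000.00 ÷ 0.076512 (buy NOK at ask) = NOK 5,018,820.58
NOK 5,018,820.58 ÷ 0.62096 (buy ZAR at ask) = ZAR 8,082,357.28
ZAR 8,082,357.28 × 0.047572 (sell ZAR at bid) = GBP 384,493.90

Net profit: GBP 493.90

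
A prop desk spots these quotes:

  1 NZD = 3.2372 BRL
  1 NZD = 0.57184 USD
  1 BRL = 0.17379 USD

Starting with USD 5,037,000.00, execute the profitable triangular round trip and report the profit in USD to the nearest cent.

Profit: USD 82,790.22

Profitable loop is USD → BRL → NZD → USD:
USD 5,037,000.00 ÷ 0.17379 = BRL 28,983,255.65
BRL 28,983,255.65 ÷ 3.2372 = NZD 8,953,186.60
NZD 8,953,186.60 × 0.57184 = USD 5,119,790.22
Profit = USD 5,119,790.22 − USD 5,037,000.00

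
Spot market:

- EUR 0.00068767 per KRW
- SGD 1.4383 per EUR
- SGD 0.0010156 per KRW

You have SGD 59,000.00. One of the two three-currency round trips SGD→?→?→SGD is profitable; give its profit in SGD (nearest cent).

Profitable loop is SGD → EUR → KRW → SGD:
SGD 59,000.00 ÷ 1.4383 = EUR 41,020.65
EUR 41,020.65 ÷ 0.00068767 = KRW 59,651,649
KRW 59,651,649 × 0.0010156 = SGD 60,582.21
Profit = SGD 60,582.21 − SGD 59,000.00

Profit: SGD 1,582.21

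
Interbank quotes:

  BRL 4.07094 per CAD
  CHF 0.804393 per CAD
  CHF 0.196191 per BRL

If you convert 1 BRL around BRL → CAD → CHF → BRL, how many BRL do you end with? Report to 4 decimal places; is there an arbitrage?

1.0072 (arbitrage exists)

Around BRL → CAD → CHF → BRL: 1 ÷ 4.07094 × 0.804393 ÷ 0.196191 = 1.007151
Product > 1; profitable direction is BRL → CAD → CHF → BRL.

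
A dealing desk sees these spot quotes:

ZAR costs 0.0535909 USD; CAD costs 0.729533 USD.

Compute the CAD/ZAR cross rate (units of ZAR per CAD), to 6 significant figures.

1 CAD × 0.729533 = 0.729533 USD
0.729533 USD ÷ 0.0535909 = 13.613 ZAR

CAD/ZAR = 13.6130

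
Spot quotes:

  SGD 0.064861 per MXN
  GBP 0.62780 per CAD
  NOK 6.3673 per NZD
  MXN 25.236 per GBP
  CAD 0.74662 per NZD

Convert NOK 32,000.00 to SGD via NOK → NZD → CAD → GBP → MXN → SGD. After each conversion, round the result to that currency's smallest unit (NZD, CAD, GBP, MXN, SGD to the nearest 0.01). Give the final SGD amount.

NOK 32,000.00 ÷ 6.3673 = NZD 5,025.68
NZD 5,025.68 × 0.74662 = CAD 3,752.27
CAD 3,752.27 × 0.62780 = GBP 2,355.68
GBP 2,355.68 × 25.236 = MXN 59,447.94
MXN 59,447.94 × 0.064861 = SGD 3,855.85

SGD 3,855.85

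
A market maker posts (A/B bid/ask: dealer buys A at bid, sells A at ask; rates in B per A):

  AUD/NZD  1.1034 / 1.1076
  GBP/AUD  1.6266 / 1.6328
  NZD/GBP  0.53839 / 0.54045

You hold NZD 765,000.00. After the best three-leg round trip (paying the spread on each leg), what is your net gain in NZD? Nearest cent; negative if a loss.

Net profit: NZD 17,690.34

Best loop NZD → AUD → GBP → NZD:
NZD 765,000.00 ÷ 1.1076 (buy AUD at ask) = AUD 690,682.56
AUD 690,682.56 ÷ 1.6328 (buy GBP at ask) = GBP 423,005.00
GBP 423,005.00 ÷ 0.54045 (buy NZD at ask) = NZD 782,690.34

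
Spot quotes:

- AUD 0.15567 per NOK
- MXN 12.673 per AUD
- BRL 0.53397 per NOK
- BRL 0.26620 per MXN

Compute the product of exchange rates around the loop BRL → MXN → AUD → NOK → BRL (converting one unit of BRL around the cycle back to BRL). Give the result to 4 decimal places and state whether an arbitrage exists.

1.0168 (arbitrage exists)

Around BRL → MXN → AUD → NOK → BRL: 1 ÷ 0.26620 ÷ 12.673 ÷ 0.15567 × 0.53397 = 1.016774
Product > 1; profitable direction is BRL → MXN → AUD → NOK → BRL.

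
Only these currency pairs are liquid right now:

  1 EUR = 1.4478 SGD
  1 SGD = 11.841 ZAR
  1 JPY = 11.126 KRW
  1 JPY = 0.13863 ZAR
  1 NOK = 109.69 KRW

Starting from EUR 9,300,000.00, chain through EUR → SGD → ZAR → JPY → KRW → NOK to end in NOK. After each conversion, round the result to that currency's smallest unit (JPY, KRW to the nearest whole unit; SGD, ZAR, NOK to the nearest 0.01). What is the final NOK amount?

NOK 116,652,673.81

EUR 9,300,000.00 × 1.4478 = SGD 13,464,540.00
SGD 13,464,540.00 × 11.841 = ZAR 159,433,618.14
ZAR 159,433,618.14 ÷ 0.13863 = JPY 1,150,065,773
JPY 1,150,065,773 × 11.126 = KRW 12,795,631,790
KRW 12,795,631,790 ÷ 109.69 = NOK 116,652,673.81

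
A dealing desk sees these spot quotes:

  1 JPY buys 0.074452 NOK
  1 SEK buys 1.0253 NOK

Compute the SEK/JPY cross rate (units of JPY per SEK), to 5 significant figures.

1 SEK × 1.0253 = 1.0253 NOK
1.0253 NOK ÷ 0.074452 = 13.7713 JPY

SEK/JPY = 13.771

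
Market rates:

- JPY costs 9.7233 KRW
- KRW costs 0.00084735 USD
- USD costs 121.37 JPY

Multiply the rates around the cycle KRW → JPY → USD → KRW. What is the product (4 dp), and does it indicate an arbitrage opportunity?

Around KRW → JPY → USD → KRW: 1 ÷ 9.7233 ÷ 121.37 ÷ 0.00084735 = 1.000028
Product ≈ 1 (deviation 0.003%, within rounding noise).

1.0000 (no arbitrage)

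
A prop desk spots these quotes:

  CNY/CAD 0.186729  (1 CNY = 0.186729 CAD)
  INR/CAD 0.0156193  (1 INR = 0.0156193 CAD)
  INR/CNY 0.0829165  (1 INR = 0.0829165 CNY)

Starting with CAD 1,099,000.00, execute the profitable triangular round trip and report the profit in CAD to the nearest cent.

Profitable loop is CAD → CNY → INR → CAD:
CAD 1,099,000.00 ÷ 0.186729 = CNY 5,885,534.65
CNY 5,885,534.65 ÷ 0.0829165 = INR 70,981,465.11
INR 70,981,465.11 × 0.0156193 = CAD 1,108,680.80
Profit = CAD 1,108,680.80 − CAD 1,099,000.00

Profit: CAD 9,680.80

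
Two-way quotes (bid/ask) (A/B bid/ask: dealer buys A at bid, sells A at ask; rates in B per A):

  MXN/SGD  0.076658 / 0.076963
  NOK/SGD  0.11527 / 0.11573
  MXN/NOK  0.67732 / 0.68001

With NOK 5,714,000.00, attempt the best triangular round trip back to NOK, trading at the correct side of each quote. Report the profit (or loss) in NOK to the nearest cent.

Best loop NOK → SGD → MXN → NOK:
NOK 5,714,000.00 × 0.11527 (sell NOK at bid) = SGD 658,652.78
SGD 658,652.78 ÷ 0.076963 (buy MXN at ask) = MXN 8,558,044.51
MXN 8,558,044.51 × 0.67732 (sell MXN at bid) = NOK 5,796,534.71

Net profit: NOK 82,534.71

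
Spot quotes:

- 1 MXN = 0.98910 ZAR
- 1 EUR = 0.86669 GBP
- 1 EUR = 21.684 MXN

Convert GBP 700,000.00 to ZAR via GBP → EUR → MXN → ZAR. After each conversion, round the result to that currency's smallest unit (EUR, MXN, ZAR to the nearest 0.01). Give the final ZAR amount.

GBP 700,000.00 ÷ 0.86669 = EUR 807,670.56
EUR 807,670.56 × 21.684 = MXN 17,513,528.42
MXN 17,513,528.42 × 0.98910 = ZAR 17,322,630.96

ZAR 17,322,630.96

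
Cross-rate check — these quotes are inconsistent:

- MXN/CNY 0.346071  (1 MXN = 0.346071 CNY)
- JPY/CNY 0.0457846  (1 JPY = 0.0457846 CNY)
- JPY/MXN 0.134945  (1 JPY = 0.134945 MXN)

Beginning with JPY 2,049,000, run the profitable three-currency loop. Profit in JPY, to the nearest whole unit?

Profit: JPY 40,992

Profitable loop is JPY → MXN → CNY → JPY:
JPY 2,049,000 × 0.134945 = MXN 276,502.30
MXN 276,502.30 × 0.346071 = CNY 95,689.43
CNY 95,689.43 ÷ 0.0457846 = JPY 2,089,992
Profit = JPY 2,089,992 − JPY 2,049,000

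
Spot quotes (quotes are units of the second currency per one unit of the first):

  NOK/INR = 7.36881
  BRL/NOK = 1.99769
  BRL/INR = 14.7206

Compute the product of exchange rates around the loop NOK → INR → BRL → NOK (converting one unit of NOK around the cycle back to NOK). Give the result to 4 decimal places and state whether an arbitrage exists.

1.0000 (no arbitrage)

Around NOK → INR → BRL → NOK: 1 × 7.36881 ÷ 14.7206 × 1.99769 = 1.000000
Product ≈ 1 (deviation 0.000%, within rounding noise).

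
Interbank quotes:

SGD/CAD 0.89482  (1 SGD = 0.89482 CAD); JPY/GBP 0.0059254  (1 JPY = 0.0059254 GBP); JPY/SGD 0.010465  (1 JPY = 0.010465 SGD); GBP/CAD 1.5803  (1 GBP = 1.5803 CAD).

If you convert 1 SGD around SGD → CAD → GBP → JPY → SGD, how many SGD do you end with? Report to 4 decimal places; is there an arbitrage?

Around SGD → CAD → GBP → JPY → SGD: 1 × 0.89482 ÷ 1.5803 ÷ 0.0059254 × 0.010465 = 1.000041
Product ≈ 1 (deviation 0.004%, within rounding noise).

1.0000 (no arbitrage)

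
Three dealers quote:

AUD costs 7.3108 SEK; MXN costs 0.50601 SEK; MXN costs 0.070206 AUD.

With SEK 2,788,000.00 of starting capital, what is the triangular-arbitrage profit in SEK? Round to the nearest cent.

Profit: SEK 39,957.01

Profitable loop is SEK → MXN → AUD → SEK:
SEK 2,788,000.00 ÷ 0.50601 = MXN 5,509,772.53
MXN 5,509,772.53 × 0.070206 = AUD 386,819.09
AUD 386,819.09 × 7.3108 = SEK 2,827,957.01
Profit = SEK 2,827,957.01 − SEK 2,788,000.00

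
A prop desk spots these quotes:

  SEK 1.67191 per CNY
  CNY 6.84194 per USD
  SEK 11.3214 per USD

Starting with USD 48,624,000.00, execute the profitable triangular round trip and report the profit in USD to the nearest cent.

Profit: USD 505,540.76

Profitable loop is USD → CNY → SEK → USD:
USD 48,624,000.00 × 6.84194 = CNY 332,682,490.56
CNY 332,682,490.56 × 1.67191 = SEK 556,215,182.79
SEK 556,215,182.79 ÷ 11.3214 = USD 49,129,540.76
Profit = USD 49,129,540.76 − USD 48,624,000.00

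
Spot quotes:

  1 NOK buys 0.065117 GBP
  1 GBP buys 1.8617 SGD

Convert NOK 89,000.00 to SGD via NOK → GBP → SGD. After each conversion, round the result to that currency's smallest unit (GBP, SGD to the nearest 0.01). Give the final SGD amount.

SGD 10,789.31

NOK 89,000.00 × 0.065117 = GBP 5,795.41
GBP 5,795.41 × 1.8617 = SGD 10,789.31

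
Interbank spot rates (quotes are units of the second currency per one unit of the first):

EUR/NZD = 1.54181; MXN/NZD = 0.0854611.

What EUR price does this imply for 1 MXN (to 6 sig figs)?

MXN/EUR = 0.0554291

1 MXN × 0.0854611 = 0.0854611 NZD
0.0854611 NZD ÷ 1.54181 = 0.0554291 EUR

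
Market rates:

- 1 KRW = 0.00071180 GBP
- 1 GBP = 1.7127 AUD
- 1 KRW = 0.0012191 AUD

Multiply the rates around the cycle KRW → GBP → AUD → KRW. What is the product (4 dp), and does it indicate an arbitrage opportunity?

1.0000 (no arbitrage)

Around KRW → GBP → AUD → KRW: 1 × 0.00071180 × 1.7127 ÷ 0.0012191 = 1.000000
Product ≈ 1 (deviation 0.000%, within rounding noise).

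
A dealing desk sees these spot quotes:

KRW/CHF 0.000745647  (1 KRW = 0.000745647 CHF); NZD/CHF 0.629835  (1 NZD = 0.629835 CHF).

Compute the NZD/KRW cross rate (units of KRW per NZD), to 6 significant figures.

NZD/KRW = 844.683

1 NZD × 0.629835 = 0.629835 CHF
0.629835 CHF ÷ 0.000745647 = 844.683 KRW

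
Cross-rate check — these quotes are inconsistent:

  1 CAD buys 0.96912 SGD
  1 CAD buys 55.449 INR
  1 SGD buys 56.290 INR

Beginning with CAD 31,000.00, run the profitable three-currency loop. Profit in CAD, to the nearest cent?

Profitable loop is CAD → INR → SGD → CAD:
CAD 31,000.00 × 55.449 = INR 1,718,919.00
INR 1,718,919.00 ÷ 56.290 = SGD 30,536.84
SGD 30,536.84 ÷ 0.96912 = CAD 31,509.87
Profit = CAD 31,509.87 − CAD 31,000.00

Profit: CAD 509.87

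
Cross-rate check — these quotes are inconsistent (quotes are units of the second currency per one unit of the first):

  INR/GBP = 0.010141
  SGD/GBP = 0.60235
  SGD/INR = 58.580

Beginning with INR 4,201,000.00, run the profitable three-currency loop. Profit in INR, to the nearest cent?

Profitable loop is INR → SGD → GBP → INR:
INR 4,201,000.00 ÷ 58.580 = SGD 71,713.90
SGD 71,713.90 × 0.60235 = GBP 43,196.86
GBP 43,196.86 ÷ 0.010141 = INR 4,259,625.77
Profit = INR 4,259,625.77 − INR 4,201,000.00

Profit: INR 58,625.77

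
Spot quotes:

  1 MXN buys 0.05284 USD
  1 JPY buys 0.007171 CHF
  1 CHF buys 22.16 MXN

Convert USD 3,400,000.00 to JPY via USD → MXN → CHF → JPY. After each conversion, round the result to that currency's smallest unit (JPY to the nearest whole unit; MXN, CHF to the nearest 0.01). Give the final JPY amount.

USD 3,400,000.00 ÷ 0.05284 = MXN 64,345,193.04
MXN 64,345,193.04 ÷ 22.16 = CHF 2,903,663.95
CHF 2,903,663.95 ÷ 0.007171 = JPY 404,917,578

JPY 404,917,578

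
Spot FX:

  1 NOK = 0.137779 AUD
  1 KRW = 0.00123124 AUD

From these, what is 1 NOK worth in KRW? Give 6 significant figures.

NOK/KRW = 111.903

1 NOK × 0.137779 = 0.137779 AUD
0.137779 AUD ÷ 0.00123124 = 111.903 KRW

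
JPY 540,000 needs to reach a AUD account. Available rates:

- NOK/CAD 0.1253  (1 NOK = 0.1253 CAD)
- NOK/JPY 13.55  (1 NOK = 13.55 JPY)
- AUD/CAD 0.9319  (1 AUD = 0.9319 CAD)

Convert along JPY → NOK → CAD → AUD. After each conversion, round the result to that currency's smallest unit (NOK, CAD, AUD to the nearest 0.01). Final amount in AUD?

AUD 5,358.42

JPY 540,000 ÷ 13.55 = NOK 39,852.40
NOK 39,852.40 × 0.1253 = CAD 4,993.51
CAD 4,993.51 ÷ 0.9319 = AUD 5,358.42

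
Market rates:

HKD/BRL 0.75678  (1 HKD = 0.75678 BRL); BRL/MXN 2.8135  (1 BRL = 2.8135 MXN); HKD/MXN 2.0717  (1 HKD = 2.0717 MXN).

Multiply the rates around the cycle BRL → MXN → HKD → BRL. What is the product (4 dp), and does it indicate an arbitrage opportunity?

Around BRL → MXN → HKD → BRL: 1 × 2.8135 ÷ 2.0717 × 0.75678 = 1.027755
Product > 1; profitable direction is BRL → MXN → HKD → BRL.

1.0278 (arbitrage exists)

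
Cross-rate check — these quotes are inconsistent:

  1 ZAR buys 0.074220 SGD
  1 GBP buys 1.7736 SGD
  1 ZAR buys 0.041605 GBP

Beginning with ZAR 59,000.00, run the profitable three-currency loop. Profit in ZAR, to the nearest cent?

Profit: ZAR 343.31

Profitable loop is ZAR → SGD → GBP → ZAR:
ZAR 59,000.00 × 0.074220 = SGD 4,378.98
SGD 4,378.98 ÷ 1.7736 = GBP 2,468.98
GBP 2,468.98 ÷ 0.041605 = ZAR 59,343.31
Profit = ZAR 59,343.31 − ZAR 59,000.00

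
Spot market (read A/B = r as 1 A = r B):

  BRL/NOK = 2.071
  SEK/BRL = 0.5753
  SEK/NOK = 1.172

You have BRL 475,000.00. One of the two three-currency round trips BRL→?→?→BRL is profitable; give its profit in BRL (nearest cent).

Profitable loop is BRL → NOK → SEK → BRL:
BRL 475,000.00 × 2.071 = NOK 983,725.00
NOK 983,725.00 ÷ 1.172 = SEK 839,355.80
SEK 839,355.80 × 0.5753 = BRL 482,881.39
Profit = BRL 482,881.39 − BRL 475,000.00

Profit: BRL 7,881.39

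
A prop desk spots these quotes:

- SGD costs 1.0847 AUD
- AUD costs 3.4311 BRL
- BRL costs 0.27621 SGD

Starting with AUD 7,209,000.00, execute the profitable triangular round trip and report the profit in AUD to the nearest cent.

Profit: AUD 201,669.40

Profitable loop is AUD → BRL → SGD → AUD:
AUD 7,209,000.00 × 3.4311 = BRL 24,734,799.90
BRL 24,734,799.90 × 0.27621 = SGD 6,831,999.08
SGD 6,831,999.08 × 1.0847 = AUD 7,410,669.40
Profit = AUD 7,410,669.40 − AUD 7,209,000.00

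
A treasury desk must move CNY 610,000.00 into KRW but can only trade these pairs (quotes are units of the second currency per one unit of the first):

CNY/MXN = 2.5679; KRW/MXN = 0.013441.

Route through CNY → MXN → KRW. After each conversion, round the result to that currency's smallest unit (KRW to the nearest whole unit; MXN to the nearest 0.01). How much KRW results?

KRW 116,540,362

CNY 610,000.00 × 2.5679 = MXN 1,566,419.00
MXN 1,566,419.00 ÷ 0.013441 = KRW 116,540,362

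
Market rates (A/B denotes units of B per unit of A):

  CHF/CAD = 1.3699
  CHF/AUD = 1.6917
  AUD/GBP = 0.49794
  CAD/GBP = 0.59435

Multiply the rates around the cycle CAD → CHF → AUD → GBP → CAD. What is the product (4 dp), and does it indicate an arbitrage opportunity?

Around CAD → CHF → AUD → GBP → CAD: 1 ÷ 1.3699 × 1.6917 × 0.49794 ÷ 0.59435 = 1.034592
Product > 1; profitable direction is CAD → CHF → AUD → GBP → CAD.

1.0346 (arbitrage exists)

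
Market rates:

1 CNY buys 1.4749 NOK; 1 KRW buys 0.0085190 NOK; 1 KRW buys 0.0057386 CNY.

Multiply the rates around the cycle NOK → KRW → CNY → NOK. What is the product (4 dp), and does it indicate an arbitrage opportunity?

Around NOK → KRW → CNY → NOK: 1 ÷ 0.0085190 × 0.0057386 × 1.4749 = 0.993528
Product < 1; profitable direction is NOK → CNY → KRW → NOK.

0.9935 (arbitrage exists)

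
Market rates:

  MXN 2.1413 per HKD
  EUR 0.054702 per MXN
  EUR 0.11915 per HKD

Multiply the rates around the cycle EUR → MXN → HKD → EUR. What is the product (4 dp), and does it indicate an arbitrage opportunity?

1.0172 (arbitrage exists)

Around EUR → MXN → HKD → EUR: 1 ÷ 0.054702 ÷ 2.1413 × 0.11915 = 1.017216
Product > 1; profitable direction is EUR → MXN → HKD → EUR.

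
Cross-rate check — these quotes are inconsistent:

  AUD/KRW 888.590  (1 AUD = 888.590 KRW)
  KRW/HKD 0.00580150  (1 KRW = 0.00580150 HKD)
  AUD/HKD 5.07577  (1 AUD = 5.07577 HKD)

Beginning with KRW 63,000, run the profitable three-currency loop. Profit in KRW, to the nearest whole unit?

Profitable loop is KRW → HKD → AUD → KRW:
KRW 63,000 × 0.00580150 = HKD 365.49
HKD 365.49 ÷ 5.07577 = AUD 72.01
AUD 72.01 × 888.590 = KRW 63,985
Profit = KRW 63,985 − KRW 63,000

Profit: KRW 985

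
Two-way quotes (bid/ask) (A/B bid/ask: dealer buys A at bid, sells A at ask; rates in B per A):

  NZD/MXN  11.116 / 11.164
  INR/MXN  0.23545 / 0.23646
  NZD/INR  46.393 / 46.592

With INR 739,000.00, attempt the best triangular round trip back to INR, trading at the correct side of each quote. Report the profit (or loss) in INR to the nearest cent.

Best loop INR → NZD → MXN → INR:
INR 739,000.00 ÷ 46.592 (buy NZD at ask) = NZD 15,861.09
NZD 15,861.09 × 11.116 (sell NZD at bid) = MXN 176,311.90
MXN 176,311.90 ÷ 0.23646 (buy INR at ask) = INR 745,630.97

Net profit: INR 6,630.97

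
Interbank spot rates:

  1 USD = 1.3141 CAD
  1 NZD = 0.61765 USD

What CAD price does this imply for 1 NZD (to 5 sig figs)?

NZD/CAD = 0.81165

1 NZD × 0.61765 = 0.61765 USD
0.61765 USD × 1.3141 = 0.811654 CAD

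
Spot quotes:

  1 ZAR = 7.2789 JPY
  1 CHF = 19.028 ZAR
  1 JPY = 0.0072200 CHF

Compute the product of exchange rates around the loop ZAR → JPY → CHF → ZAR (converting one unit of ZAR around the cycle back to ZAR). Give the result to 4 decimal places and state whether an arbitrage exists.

Around ZAR → JPY → CHF → ZAR: 1 × 7.2789 × 0.0072200 × 19.028 = 0.999991
Product ≈ 1 (deviation 0.001%, within rounding noise).

1.0000 (no arbitrage)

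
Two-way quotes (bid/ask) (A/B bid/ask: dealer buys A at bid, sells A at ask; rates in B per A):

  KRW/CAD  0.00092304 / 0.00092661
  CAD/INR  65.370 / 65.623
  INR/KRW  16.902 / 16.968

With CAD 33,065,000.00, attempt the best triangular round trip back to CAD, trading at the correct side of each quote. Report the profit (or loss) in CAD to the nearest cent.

Best loop CAD → INR → KRW → CAD:
CAD 33,065,000.00 × 65.370 (sell CAD at bid) = INR 2,161,459,050.00
INR 2,161,459,050.00 × 16.902 (sell INR at bid) = KRW 36,532,980,863
KRW 36,532,980,863 × 0.00092304 (sell KRW at bid) = CAD 33,721,402.66

Net profit: CAD 656,402.66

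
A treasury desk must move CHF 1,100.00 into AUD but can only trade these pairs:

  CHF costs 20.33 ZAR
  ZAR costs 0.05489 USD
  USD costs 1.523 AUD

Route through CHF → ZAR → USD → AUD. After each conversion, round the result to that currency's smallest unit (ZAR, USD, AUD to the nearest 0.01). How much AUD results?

CHF 1,100.00 × 20.33 = ZAR 22,363.00
ZAR 22,363.00 × 0.05489 = USD 1,227.51
USD 1,227.51 × 1.523 = AUD 1,869.50

AUD 1,869.50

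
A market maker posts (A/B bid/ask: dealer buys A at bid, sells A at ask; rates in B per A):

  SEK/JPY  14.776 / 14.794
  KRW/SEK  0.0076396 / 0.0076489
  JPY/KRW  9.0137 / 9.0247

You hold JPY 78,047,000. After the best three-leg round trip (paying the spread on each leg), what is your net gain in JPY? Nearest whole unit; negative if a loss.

Net profit: JPY 1,365,125

Best loop JPY → KRW → SEK → JPY:
JPY 78,047,000 × 9.0137 (sell JPY at bid) = KRW 703,492,244
KRW 703,492,244 × 0.0076396 (sell KRW at bid) = SEK 5,374,399.35
SEK 5,374,399.35 × 14.776 (sell SEK at bid) = JPY 79,412,125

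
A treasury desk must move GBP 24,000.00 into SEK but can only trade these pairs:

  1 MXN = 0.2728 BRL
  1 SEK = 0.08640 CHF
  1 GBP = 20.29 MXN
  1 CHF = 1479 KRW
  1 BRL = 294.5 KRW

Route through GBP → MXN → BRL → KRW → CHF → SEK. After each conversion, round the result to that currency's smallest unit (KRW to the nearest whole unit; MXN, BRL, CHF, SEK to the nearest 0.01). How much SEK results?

SEK 306,154.75

GBP 24,000.00 × 20.29 = MXN 486,960.00
MXN 486,960.00 × 0.2728 = BRL 132,842.69
BRL 132,842.69 × 294.5 = KRW 39,122,172
KRW 39,122,172 ÷ 1479 = CHF 26,451.77
CHF 26,451.77 ÷ 0.08640 = SEK 306,154.75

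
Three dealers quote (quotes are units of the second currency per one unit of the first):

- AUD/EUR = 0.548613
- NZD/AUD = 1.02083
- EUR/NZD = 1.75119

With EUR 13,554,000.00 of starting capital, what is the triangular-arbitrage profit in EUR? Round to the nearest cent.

Profitable loop is EUR → AUD → NZD → EUR:
EUR 13,554,000.00 ÷ 0.548613 = AUD 24,705,940.25
AUD 24,705,940.25 ÷ 1.02083 = NZD 24,201,816.42
NZD 24,201,816.42 ÷ 1.75119 = EUR 13,820,211.64
Profit = EUR 13,820,211.64 − EUR 13,554,000.00

Profit: EUR 266,211.64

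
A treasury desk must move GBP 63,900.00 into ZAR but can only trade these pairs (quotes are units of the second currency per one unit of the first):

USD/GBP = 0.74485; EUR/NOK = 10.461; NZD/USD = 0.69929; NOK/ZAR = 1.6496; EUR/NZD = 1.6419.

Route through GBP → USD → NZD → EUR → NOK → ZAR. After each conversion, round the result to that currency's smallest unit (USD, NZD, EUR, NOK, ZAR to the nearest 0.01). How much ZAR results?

ZAR 1,289,376.88

GBP 63,900.00 ÷ 0.74485 = USD 85,789.09
USD 85,789.09 ÷ 0.69929 = NZD 122,680.28
NZD 122,680.28 ÷ 1.6419 = EUR 74,718.48
EUR 74,718.48 × 10.461 = NOK 781,630.02
NOK 781,630.02 × 1.6496 = ZAR 1,289,376.88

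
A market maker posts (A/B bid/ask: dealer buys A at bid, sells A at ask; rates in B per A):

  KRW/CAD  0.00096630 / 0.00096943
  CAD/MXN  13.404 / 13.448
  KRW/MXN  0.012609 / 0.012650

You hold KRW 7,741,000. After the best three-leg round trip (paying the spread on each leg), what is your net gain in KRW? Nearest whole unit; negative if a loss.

Net profit: KRW 184,979

Best loop KRW → CAD → MXN → KRW:
KRW 7,741,000 × 0.00096630 (sell KRW at bid) = CAD 7,480.13
CAD 7,480.13 × 13.404 (sell CAD at bid) = MXN 100,263.64
MXN 100,263.64 ÷ 0.012650 (buy KRW at ask) = KRW 7,925,979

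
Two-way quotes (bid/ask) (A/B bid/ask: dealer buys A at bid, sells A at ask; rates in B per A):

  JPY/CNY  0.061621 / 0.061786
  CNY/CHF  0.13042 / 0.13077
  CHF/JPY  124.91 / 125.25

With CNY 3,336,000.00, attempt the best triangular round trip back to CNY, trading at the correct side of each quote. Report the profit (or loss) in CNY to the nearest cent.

Best loop CNY → CHF → JPY → CNY:
CNY 3,336,000.00 × 0.13042 (sell CNY at bid) = CHF 435,081.12
CHF 435,081.12 × 124.91 (sell CHF at bid) = JPY 54,345,983
JPY 54,345,983 × 0.061621 (sell JPY at bid) = CNY 3,348,853.80

Net profit: CNY 12,853.80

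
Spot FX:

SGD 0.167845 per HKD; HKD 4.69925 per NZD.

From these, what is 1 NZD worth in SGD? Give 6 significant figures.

NZD/SGD = 0.788746

1 NZD × 4.69925 = 4.69925 HKD
4.69925 HKD × 0.167845 = 0.788746 SGD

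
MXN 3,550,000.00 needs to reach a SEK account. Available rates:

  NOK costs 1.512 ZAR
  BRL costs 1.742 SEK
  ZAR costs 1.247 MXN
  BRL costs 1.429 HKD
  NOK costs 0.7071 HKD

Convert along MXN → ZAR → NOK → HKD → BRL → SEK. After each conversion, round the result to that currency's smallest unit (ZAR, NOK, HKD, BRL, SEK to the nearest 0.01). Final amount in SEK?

MXN 3,550,000.00 ÷ 1.247 = ZAR 2,846,832.40
ZAR 2,846,832.40 ÷ 1.512 = NOK 1,882,825.66
NOK 1,882,825.66 × 0.7071 = HKD 1,331,346.02
HKD 1,331,346.02 ÷ 1.429 = BRL 931,662.72
BRL 931,662.72 × 1.742 = SEK 1,622,956.46

SEK 1,622,956.46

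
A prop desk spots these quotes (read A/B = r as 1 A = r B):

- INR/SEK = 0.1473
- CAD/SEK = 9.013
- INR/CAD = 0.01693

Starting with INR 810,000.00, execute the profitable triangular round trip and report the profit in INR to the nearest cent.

Profit: INR 29,090.11

Profitable loop is INR → CAD → SEK → INR:
INR 810,000.00 × 0.01693 = CAD 13,713.30
CAD 13,713.30 × 9.013 = SEK 123,597.97
SEK 123,597.97 ÷ 0.1473 = INR 839,090.11
Profit = INR 839,090.11 − INR 810,000.00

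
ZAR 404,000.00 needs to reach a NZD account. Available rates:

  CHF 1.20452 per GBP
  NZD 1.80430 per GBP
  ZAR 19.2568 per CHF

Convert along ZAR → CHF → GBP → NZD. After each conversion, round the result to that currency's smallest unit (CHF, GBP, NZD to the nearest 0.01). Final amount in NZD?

ZAR 404,000.00 ÷ 19.2568 = CHF 20,979.60
CHF 20,979.60 ÷ 1.20452 = GBP 17,417.39
GBP 17,417.39 × 1.80430 = NZD 31,426.20

NZD 31,426.20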